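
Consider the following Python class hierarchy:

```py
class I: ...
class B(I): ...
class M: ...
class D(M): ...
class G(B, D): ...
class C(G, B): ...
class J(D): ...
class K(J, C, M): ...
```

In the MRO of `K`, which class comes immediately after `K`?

J

L[K] = K + merge(L[J], L[C], L[M], [J C M])
  take J:  [J D M object] + [C G B I D M object] + [M object] + [J C M]
  take C:  [D M object] + [C G B I D M object] + [M object] + [C M]
  take G:  [D M object] + [G B I D M object] + [M object] + [M]
  take B:  [D M object] + [B I D M object] + [M object] + [M]
  take I:  [D M object] + [I D M object] + [M object] + [M]
  take D:  [D M object] + [D M object] + [M object] + [M]
  take M:  [M object] + [M object] + [M object] + [M]
  take object:  [object] + [object] + [object]
MRO: K J C G B I D M object
K is at position 0; next is J.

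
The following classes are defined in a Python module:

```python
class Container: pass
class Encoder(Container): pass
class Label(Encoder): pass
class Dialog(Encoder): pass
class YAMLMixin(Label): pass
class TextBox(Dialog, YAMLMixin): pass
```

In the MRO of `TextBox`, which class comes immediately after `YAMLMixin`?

L[TextBox] = TextBox + merge(L[Dialog], L[YAMLMixin], [Dialog YAMLMixin])
  take Dialog:  [Dialog Encoder Container object] + [YAMLMixin Label Encoder Container object] + [Dialog YAMLMixin]
  take YAMLMixin:  [Encoder Container object] + [YAMLMixin Label Encoder Container object] + [YAMLMixin]
  take Label:  [Encoder Container object] + [Label Encoder Container object]
  take Encoder:  [Encoder Container object] + [Encoder Container object]
  take Container:  [Container object] + [Container object]
  take object:  [object] + [object]
MRO: TextBox Dialog YAMLMixin Label Encoder Container object
YAMLMixin is at position 2; next is Label.

Label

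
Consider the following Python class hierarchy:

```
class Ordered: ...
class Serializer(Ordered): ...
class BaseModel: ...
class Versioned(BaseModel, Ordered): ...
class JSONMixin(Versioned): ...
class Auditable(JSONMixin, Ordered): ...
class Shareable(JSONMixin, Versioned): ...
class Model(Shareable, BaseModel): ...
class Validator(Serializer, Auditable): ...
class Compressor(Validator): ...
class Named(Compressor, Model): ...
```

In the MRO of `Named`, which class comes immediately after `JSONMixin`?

Versioned

L[Named] = Named + merge(L[Compressor], L[Model], [Compressor Model])
  take Compressor:  [Compressor Validator Serializer Auditable JSONMixin Versioned BaseModel Ordered object] + [Model Shareable JSONMixin Versioned BaseModel Ordered object] + [Compressor Model]
  take Validator:  [Validator Serializer Auditable JSONMixin Versioned BaseModel Ordered object] + [Model Shareable JSONMixin Versioned BaseModel Ordered object] + [Model]
  take Serializer:  [Serializer Auditable JSONMixin Versioned BaseModel Ordered object] + [Model Shareable JSONMixin Versioned BaseModel Ordered object] + [Model]
  take Auditable:  [Auditable JSONMixin Versioned BaseModel Ordered object] + [Model Shareable JSONMixin Versioned BaseModel Ordered object] + [Model]
  take Model:  [JSONMixin Versioned BaseModel Ordered object] + [Model Shareable JSONMixin Versioned BaseModel Ordered object] + [Model]
  take Shareable:  [JSONMixin Versioned BaseModel Ordered object] + [Shareable JSONMixin Versioned BaseModel Ordered object]
  take JSONMixin:  [JSONMixin Versioned BaseModel Ordered object] + [JSONMixin Versioned BaseModel Ordered object]
  take Versioned:  [Versioned BaseModel Ordered object] + [Versioned BaseModel Ordered object]
  take BaseModel:  [BaseModel Ordered object] + [BaseModel Ordered object]
  take Ordered:  [Ordered object] + [Ordered object]
  take object:  [object] + [object]
MRO: Named Compressor Validator Serializer Auditable Model Shareable JSONMixin Versioned BaseModel Ordered object
JSONMixin is at position 7; next is Versioned.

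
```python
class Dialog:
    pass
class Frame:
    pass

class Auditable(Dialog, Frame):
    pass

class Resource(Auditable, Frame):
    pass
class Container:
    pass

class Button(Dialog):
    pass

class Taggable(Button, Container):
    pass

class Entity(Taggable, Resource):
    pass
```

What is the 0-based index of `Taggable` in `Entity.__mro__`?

1

L[Entity] = Entity + merge(L[Taggable], L[Resource], [Taggable Resource])
  take Taggable:  [Taggable Button Dialog Container object] + [Resource Auditable Dialog Frame object] + [Taggable Resource]
  take Button:  [Button Dialog Container object] + [Resource Auditable Dialog Frame object] + [Resource]
  take Resource:  [Dialog Container object] + [Resource Auditable Dialog Frame object] + [Resource]
  take Auditable:  [Dialog Container object] + [Auditable Dialog Frame object]
  take Dialog:  [Dialog Container object] + [Dialog Frame object]
  take Container:  [Container object] + [Frame object]
  take Frame:  [object] + [Frame object]
  take object:  [object] + [object]
MRO: Entity Taggable Button Resource Auditable Dialog Container Frame object
Taggable sits at index 1.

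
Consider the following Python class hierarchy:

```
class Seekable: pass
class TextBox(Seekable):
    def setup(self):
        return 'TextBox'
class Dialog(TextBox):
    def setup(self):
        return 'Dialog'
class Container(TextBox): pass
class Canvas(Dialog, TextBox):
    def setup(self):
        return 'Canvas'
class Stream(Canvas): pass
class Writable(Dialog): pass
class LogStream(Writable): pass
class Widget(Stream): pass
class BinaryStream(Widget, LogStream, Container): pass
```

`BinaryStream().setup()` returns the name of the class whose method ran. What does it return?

Canvas

L[BinaryStream] = BinaryStream + merge(L[Widget], L[LogStream], L[Container], [Widget LogStream Container])
  take Widget:  [Widget Stream Canvas Dialog TextBox Seekable object] + [LogStream Writable Dialog TextBox Seekable object] + [Container TextBox Seekable object] + [Widget LogStream Container]
  take Stream:  [Stream Canvas Dialog TextBox Seekable object] + [LogStream Writable Dialog TextBox Seekable object] + [Container TextBox Seekable object] + [LogStream Container]
  take Canvas:  [Canvas Dialog TextBox Seekable object] + [LogStream Writable Dialog TextBox Seekable object] + [Container TextBox Seekable object] + [LogStream Container]
  take LogStream:  [Dialog TextBox Seekable object] + [LogStream Writable Dialog TextBox Seekable object] + [Container TextBox Seekable object] + [LogStream Container]
  take Writable:  [Dialog TextBox Seekable object] + [Writable Dialog TextBox Seekable object] + [Container TextBox Seekable object] + [Container]
  take Dialog:  [Dialog TextBox Seekable object] + [Dialog TextBox Seekable object] + [Container TextBox Seekable object] + [Container]
  take Container:  [TextBox Seekable object] + [TextBox Seekable object] + [Container TextBox Seekable object] + [Container]
  take TextBox:  [TextBox Seekable object] + [TextBox Seekable object] + [TextBox Seekable object]
  take Seekable:  [Seekable object] + [Seekable object] + [Seekable object]
  take object:  [object] + [object] + [object]
MRO: BinaryStream Widget Stream Canvas LogStream Writable Dialog Container TextBox Seekable object
setup is defined in: Canvas, Dialog, TextBox. First along the MRO is Canvas.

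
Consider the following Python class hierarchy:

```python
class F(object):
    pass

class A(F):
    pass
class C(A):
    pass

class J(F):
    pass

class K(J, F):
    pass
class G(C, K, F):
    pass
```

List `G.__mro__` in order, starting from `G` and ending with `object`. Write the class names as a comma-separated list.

L[G] = G + merge(L[C], L[K], L[F], [C K F])
  take C:  [C A F object] + [K J F object] + [F object] + [C K F]
  take A:  [A F object] + [K J F object] + [F object] + [K F]
  take K:  [F object] + [K J F object] + [F object] + [K F]
  take J:  [F object] + [J F object] + [F object] + [F]
  take F:  [F object] + [F object] + [F object] + [F]
  take object:  [object] + [object] + [object]

G, C, A, K, J, F, object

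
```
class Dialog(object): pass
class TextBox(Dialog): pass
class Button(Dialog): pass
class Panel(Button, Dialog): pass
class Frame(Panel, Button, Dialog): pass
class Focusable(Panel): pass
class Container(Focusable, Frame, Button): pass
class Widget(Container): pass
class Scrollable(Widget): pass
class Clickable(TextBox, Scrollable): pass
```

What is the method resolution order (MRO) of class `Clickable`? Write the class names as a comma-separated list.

Clickable, TextBox, Scrollable, Widget, Container, Focusable, Frame, Panel, Button, Dialog, object

L[Clickable] = Clickable + merge(L[TextBox], L[Scrollable], [TextBox Scrollable])
  take TextBox:  [TextBox Dialog object] + [Scrollable Widget Container Focusable Frame Panel Button Dialog object] + [TextBox Scrollable]
  take Scrollable:  [Dialog object] + [Scrollable Widget Container Focusable Frame Panel Button Dialog object] + [Scrollable]
  take Widget:  [Dialog object] + [Widget Container Focusable Frame Panel Button Dialog object]
  take Container:  [Dialog object] + [Container Focusable Frame Panel Button Dialog object]
  take Focusable:  [Dialog object] + [Focusable Frame Panel Button Dialog object]
  take Frame:  [Dialog object] + [Frame Panel Button Dialog object]
  take Panel:  [Dialog object] + [Panel Button Dialog object]
  take Button:  [Dialog object] + [Button Dialog object]
  take Dialog:  [Dialog object] + [Dialog object]
  take object:  [object] + [object]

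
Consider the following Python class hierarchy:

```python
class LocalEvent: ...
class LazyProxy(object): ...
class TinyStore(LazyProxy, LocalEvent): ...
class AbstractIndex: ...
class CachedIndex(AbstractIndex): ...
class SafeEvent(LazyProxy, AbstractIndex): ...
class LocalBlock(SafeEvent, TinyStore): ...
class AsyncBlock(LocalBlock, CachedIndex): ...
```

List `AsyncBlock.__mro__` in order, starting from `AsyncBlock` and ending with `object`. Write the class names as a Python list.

L[AsyncBlock] = AsyncBlock + merge(L[LocalBlock], L[CachedIndex], [LocalBlock CachedIndex])
  take LocalBlock:  [LocalBlock SafeEvent TinyStore LazyProxy AbstractIndex LocalEvent object] + [CachedIndex AbstractIndex object] + [LocalBlock CachedIndex]
  take SafeEvent:  [SafeEvent TinyStore LazyProxy AbstractIndex LocalEvent object] + [CachedIndex AbstractIndex object] + [CachedIndex]
  take TinyStore:  [TinyStore LazyProxy AbstractIndex LocalEvent object] + [CachedIndex AbstractIndex object] + [CachedIndex]
  take LazyProxy:  [LazyProxy AbstractIndex LocalEvent object] + [CachedIndex AbstractIndex object] + [CachedIndex]
  take CachedIndex:  [AbstractIndex LocalEvent object] + [CachedIndex AbstractIndex object] + [CachedIndex]
  take AbstractIndex:  [AbstractIndex LocalEvent object] + [AbstractIndex object]
  take LocalEvent:  [LocalEvent object] + [object]
  take object:  [object] + [object]

[AsyncBlock, LocalBlock, SafeEvent, TinyStore, LazyProxy, CachedIndex, AbstractIndex, LocalEvent, object]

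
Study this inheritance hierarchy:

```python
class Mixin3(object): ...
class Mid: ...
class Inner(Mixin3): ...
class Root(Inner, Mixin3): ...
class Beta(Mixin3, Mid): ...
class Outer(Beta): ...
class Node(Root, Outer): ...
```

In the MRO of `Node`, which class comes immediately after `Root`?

L[Node] = Node + merge(L[Root], L[Outer], [Root Outer])
  take Root:  [Root Inner Mixin3 object] + [Outer Beta Mixin3 Mid object] + [Root Outer]
  take Inner:  [Inner Mixin3 object] + [Outer Beta Mixin3 Mid object] + [Outer]
  take Outer:  [Mixin3 object] + [Outer Beta Mixin3 Mid object] + [Outer]
  take Beta:  [Mixin3 object] + [Beta Mixin3 Mid object]
  take Mixin3:  [Mixin3 object] + [Mixin3 Mid object]
  take Mid:  [object] + [Mid object]
  take object:  [object] + [object]
MRO: Node Root Inner Outer Beta Mixin3 Mid object
Root is at position 1; next is Inner.

Inner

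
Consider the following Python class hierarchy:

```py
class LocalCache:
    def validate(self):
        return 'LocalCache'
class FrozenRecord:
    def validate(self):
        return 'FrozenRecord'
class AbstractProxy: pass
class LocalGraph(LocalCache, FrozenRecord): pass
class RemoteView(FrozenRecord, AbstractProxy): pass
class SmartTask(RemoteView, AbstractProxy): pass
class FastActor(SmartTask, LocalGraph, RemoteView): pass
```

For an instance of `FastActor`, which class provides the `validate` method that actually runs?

L[FastActor] = FastActor + merge(L[SmartTask], L[LocalGraph], L[RemoteView], [SmartTask LocalGraph RemoteView])
  take SmartTask:  [SmartTask RemoteView FrozenRecord AbstractProxy object] + [LocalGraph LocalCache FrozenRecord object] + [RemoteView FrozenRecord AbstractProxy object] + [SmartTask LocalGraph RemoteView]
  take LocalGraph:  [RemoteView FrozenRecord AbstractProxy object] + [LocalGraph LocalCache FrozenRecord object] + [RemoteView FrozenRecord AbstractProxy object] + [LocalGraph RemoteView]
  take RemoteView:  [RemoteView FrozenRecord AbstractProxy object] + [LocalCache FrozenRecord object] + [RemoteView FrozenRecord AbstractProxy object] + [RemoteView]
  take LocalCache:  [FrozenRecord AbstractProxy object] + [LocalCache FrozenRecord object] + [FrozenRecord AbstractProxy object]
  take FrozenRecord:  [FrozenRecord AbstractProxy object] + [FrozenRecord object] + [FrozenRecord AbstractProxy object]
  take AbstractProxy:  [AbstractProxy object] + [object] + [AbstractProxy object]
  take object:  [object] + [object] + [object]
MRO: FastActor SmartTask LocalGraph RemoteView LocalCache FrozenRecord AbstractProxy object
validate is defined in: FrozenRecord, LocalCache. First along the MRO is LocalCache.

LocalCache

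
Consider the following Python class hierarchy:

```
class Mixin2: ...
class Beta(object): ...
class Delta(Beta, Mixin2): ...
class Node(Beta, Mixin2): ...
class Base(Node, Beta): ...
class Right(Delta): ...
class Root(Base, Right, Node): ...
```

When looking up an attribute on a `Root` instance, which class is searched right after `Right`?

L[Root] = Root + merge(L[Base], L[Right], L[Node], [Base Right Node])
  take Base:  [Base Node Beta Mixin2 object] + [Right Delta Beta Mixin2 object] + [Node Beta Mixin2 object] + [Base Right Node]
  take Right:  [Node Beta Mixin2 object] + [Right Delta Beta Mixin2 object] + [Node Beta Mixin2 object] + [Right Node]
  take Node:  [Node Beta Mixin2 object] + [Delta Beta Mixin2 object] + [Node Beta Mixin2 object] + [Node]
  take Delta:  [Beta Mixin2 object] + [Delta Beta Mixin2 object] + [Beta Mixin2 object]
  take Beta:  [Beta Mixin2 object] + [Beta Mixin2 object] + [Beta Mixin2 object]
  take Mixin2:  [Mixin2 object] + [Mixin2 object] + [Mixin2 object]
  take object:  [object] + [object] + [object]
MRO: Root Base Right Node Delta Beta Mixin2 object
Right is at position 2; next is Node.

Node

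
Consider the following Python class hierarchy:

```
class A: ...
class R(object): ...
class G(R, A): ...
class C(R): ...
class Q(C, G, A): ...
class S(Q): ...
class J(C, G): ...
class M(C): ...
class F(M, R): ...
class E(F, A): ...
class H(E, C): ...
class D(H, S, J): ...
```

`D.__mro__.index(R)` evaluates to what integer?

10

L[D] = D + merge(L[H], L[S], L[J], [H S J])
  take H:  [H E F M C R A object] + [S Q C G R A object] + [J C G R A object] + [H S J]
  take E:  [E F M C R A object] + [S Q C G R A object] + [J C G R A object] + [S J]
  take F:  [F M C R A object] + [S Q C G R A object] + [J C G R A object] + [S J]
  take M:  [M C R A object] + [S Q C G R A object] + [J C G R A object] + [S J]
  take S:  [C R A object] + [S Q C G R A object] + [J C G R A object] + [S J]
  take Q:  [C R A object] + [Q C G R A object] + [J C G R A object] + [J]
  take J:  [C R A object] + [C G R A object] + [J C G R A object] + [J]
  take C:  [C R A object] + [C G R A object] + [C G R A object]
  take G:  [R A object] + [G R A object] + [G R A object]
  take R:  [R A object] + [R A object] + [R A object]
  take A:  [A object] + [A object] + [A object]
  take object:  [object] + [object] + [object]
MRO: D H E F M S Q J C G R A object
R sits at index 10.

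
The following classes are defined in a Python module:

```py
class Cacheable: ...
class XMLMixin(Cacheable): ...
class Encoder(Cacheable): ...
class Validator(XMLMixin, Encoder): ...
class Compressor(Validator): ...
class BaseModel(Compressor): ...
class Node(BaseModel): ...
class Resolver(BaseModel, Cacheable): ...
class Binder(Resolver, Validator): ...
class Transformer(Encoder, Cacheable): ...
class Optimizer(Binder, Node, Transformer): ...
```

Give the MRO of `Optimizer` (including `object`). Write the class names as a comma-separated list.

L[Optimizer] = Optimizer + merge(L[Binder], L[Node], L[Transformer], [Binder Node Transformer])
  take Binder:  [Binder Resolver BaseModel Compressor Validator XMLMixin Encoder Cacheable object] + [Node BaseModel Compressor Validator XMLMixin Encoder Cacheable object] + [Transformer Encoder Cacheable object] + [Binder Node Transformer]
  take Resolver:  [Resolver BaseModel Compressor Validator XMLMixin Encoder Cacheable object] + [Node BaseModel Compressor Validator XMLMixin Encoder Cacheable object] + [Transformer Encoder Cacheable object] + [Node Transformer]
  take Node:  [BaseModel Compressor Validator XMLMixin Encoder Cacheable object] + [Node BaseModel Compressor Validator XMLMixin Encoder Cacheable object] + [Transformer Encoder Cacheable object] + [Node Transformer]
  take BaseModel:  [BaseModel Compressor Validator XMLMixin Encoder Cacheable object] + [BaseModel Compressor Validator XMLMixin Encoder Cacheable object] + [Transformer Encoder Cacheable object] + [Transformer]
  take Compressor:  [Compressor Validator XMLMixin Encoder Cacheable object] + [Compressor Validator XMLMixin Encoder Cacheable object] + [Transformer Encoder Cacheable object] + [Transformer]
  take Validator:  [Validator XMLMixin Encoder Cacheable object] + [Validator XMLMixin Encoder Cacheable object] + [Transformer Encoder Cacheable object] + [Transformer]
  take XMLMixin:  [XMLMixin Encoder Cacheable object] + [XMLMixin Encoder Cacheable object] + [Transformer Encoder Cacheable object] + [Transformer]
  take Transformer:  [Encoder Cacheable object] + [Encoder Cacheable object] + [Transformer Encoder Cacheable object] + [Transformer]
  take Encoder:  [Encoder Cacheable object] + [Encoder Cacheable object] + [Encoder Cacheable object]
  take Cacheable:  [Cacheable object] + [Cacheable object] + [Cacheable object]
  take object:  [object] + [object] + [object]

Optimizer, Binder, Resolver, Node, BaseModel, Compressor, Validator, XMLMixin, Transformer, Encoder, Cacheable, object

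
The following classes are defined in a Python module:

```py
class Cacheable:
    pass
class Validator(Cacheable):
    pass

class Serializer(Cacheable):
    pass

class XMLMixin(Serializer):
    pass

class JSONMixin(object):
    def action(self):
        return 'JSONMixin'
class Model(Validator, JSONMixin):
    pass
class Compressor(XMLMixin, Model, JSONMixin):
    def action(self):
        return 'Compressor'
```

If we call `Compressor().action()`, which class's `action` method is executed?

L[Compressor] = Compressor + merge(L[XMLMixin], L[Model], L[JSONMixin], [XMLMixin Model JSONMixin])
  take XMLMixin:  [XMLMixin Serializer Cacheable object] + [Model Validator Cacheable JSONMixin object] + [JSONMixin object] + [XMLMixin Model JSONMixin]
  take Serializer:  [Serializer Cacheable object] + [Model Validator Cacheable JSONMixin object] + [JSONMixin object] + [Model JSONMixin]
  take Model:  [Cacheable object] + [Model Validator Cacheable JSONMixin object] + [JSONMixin object] + [Model JSONMixin]
  take Validator:  [Cacheable object] + [Validator Cacheable JSONMixin object] + [JSONMixin object] + [JSONMixin]
  take Cacheable:  [Cacheable object] + [Cacheable JSONMixin object] + [JSONMixin object] + [JSONMixin]
  take JSONMixin:  [object] + [JSONMixin object] + [JSONMixin object] + [JSONMixin]
  take object:  [object] + [object] + [object]
MRO: Compressor XMLMixin Serializer Model Validator Cacheable JSONMixin object
action is defined in: Compressor, JSONMixin. First along the MRO is Compressor.

Compressor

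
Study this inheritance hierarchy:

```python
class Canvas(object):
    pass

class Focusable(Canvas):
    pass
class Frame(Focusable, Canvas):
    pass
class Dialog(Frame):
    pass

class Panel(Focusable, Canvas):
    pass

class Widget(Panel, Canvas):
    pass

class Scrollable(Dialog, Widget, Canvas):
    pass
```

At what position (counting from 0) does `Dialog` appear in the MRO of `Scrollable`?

L[Scrollable] = Scrollable + merge(L[Dialog], L[Widget], L[Canvas], [Dialog Widget Canvas])
  take Dialog:  [Dialog Frame Focusable Canvas object] + [Widget Panel Focusable Canvas object] + [Canvas object] + [Dialog Widget Canvas]
  take Frame:  [Frame Focusable Canvas object] + [Widget Panel Focusable Canvas object] + [Canvas object] + [Widget Canvas]
  take Widget:  [Focusable Canvas object] + [Widget Panel Focusable Canvas object] + [Canvas object] + [Widget Canvas]
  take Panel:  [Focusable Canvas object] + [Panel Focusable Canvas object] + [Canvas object] + [Canvas]
  take Focusable:  [Focusable Canvas object] + [Focusable Canvas object] + [Canvas object] + [Canvas]
  take Canvas:  [Canvas object] + [Canvas object] + [Canvas object] + [Canvas]
  take object:  [object] + [object] + [object]
MRO: Scrollable Dialog Frame Widget Panel Focusable Canvas object
Dialog sits at index 1.

1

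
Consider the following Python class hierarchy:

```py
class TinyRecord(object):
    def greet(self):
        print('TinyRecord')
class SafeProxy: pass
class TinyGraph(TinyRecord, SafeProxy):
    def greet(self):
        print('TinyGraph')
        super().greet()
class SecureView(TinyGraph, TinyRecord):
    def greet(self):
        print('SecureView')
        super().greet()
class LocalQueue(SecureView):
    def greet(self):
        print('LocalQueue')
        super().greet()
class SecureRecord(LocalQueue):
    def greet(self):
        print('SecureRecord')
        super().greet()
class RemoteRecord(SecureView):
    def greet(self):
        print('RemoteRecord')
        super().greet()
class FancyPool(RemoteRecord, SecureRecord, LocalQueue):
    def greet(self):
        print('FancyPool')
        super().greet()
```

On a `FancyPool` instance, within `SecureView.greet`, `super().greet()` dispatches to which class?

L[FancyPool] = FancyPool + merge(L[RemoteRecord], L[SecureRecord], L[LocalQueue], [RemoteRecord SecureRecord LocalQueue])
  take RemoteRecord:  [RemoteRecord SecureView TinyGraph TinyRecord SafeProxy object] + [SecureRecord LocalQueue SecureView TinyGraph TinyRecord SafeProxy object] + [LocalQueue SecureView TinyGraph TinyRecord SafeProxy object] + [RemoteRecord SecureRecord LocalQueue]
  take SecureRecord:  [SecureView TinyGraph TinyRecord SafeProxy object] + [SecureRecord LocalQueue SecureView TinyGraph TinyRecord SafeProxy object] + [LocalQueue SecureView TinyGraph TinyRecord SafeProxy object] + [SecureRecord LocalQueue]
  take LocalQueue:  [SecureView TinyGraph TinyRecord SafeProxy object] + [LocalQueue SecureView TinyGraph TinyRecord SafeProxy object] + [LocalQueue SecureView TinyGraph TinyRecord SafeProxy object] + [LocalQueue]
  take SecureView:  [SecureView TinyGraph TinyRecord SafeProxy object] + [SecureView TinyGraph TinyRecord SafeProxy object] + [SecureView TinyGraph TinyRecord SafeProxy object]
  take TinyGraph:  [TinyGraph TinyRecord SafeProxy object] + [TinyGraph TinyRecord SafeProxy object] + [TinyGraph TinyRecord SafeProxy object]
  take TinyRecord:  [TinyRecord SafeProxy object] + [TinyRecord SafeProxy object] + [TinyRecord SafeProxy object]
  take SafeProxy:  [SafeProxy object] + [SafeProxy object] + [SafeProxy object]
  take object:  [object] + [object] + [object]
MRO: FancyPool RemoteRecord SecureRecord LocalQueue SecureView TinyGraph TinyRecord SafeProxy object
super() in SecureView.greet on a FancyPool instance goes to the class after SecureView in FancyPool's MRO: TinyGraph.

TinyGraph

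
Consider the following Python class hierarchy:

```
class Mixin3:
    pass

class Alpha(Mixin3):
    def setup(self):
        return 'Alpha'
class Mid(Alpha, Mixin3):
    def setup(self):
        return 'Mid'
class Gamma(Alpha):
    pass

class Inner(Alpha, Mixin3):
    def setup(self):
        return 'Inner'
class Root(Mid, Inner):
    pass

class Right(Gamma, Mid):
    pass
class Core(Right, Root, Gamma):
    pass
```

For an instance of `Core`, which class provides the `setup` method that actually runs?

Mid

L[Core] = Core + merge(L[Right], L[Root], L[Gamma], [Right Root Gamma])
  take Right:  [Right Gamma Mid Alpha Mixin3 object] + [Root Mid Inner Alpha Mixin3 object] + [Gamma Alpha Mixin3 object] + [Right Root Gamma]
  take Root:  [Gamma Mid Alpha Mixin3 object] + [Root Mid Inner Alpha Mixin3 object] + [Gamma Alpha Mixin3 object] + [Root Gamma]
  take Gamma:  [Gamma Mid Alpha Mixin3 object] + [Mid Inner Alpha Mixin3 object] + [Gamma Alpha Mixin3 object] + [Gamma]
  take Mid:  [Mid Alpha Mixin3 object] + [Mid Inner Alpha Mixin3 object] + [Alpha Mixin3 object]
  take Inner:  [Alpha Mixin3 object] + [Inner Alpha Mixin3 object] + [Alpha Mixin3 object]
  take Alpha:  [Alpha Mixin3 object] + [Alpha Mixin3 object] + [Alpha Mixin3 object]
  take Mixin3:  [Mixin3 object] + [Mixin3 object] + [Mixin3 object]
  take object:  [object] + [object] + [object]
MRO: Core Right Root Gamma Mid Inner Alpha Mixin3 object
setup is defined in: Alpha, Inner, Mid. First along the MRO is Mid.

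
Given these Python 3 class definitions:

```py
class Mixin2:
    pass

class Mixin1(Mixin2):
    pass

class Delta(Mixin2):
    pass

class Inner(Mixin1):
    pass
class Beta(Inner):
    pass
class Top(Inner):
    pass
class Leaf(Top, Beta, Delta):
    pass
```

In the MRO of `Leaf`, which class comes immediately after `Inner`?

Mixin1

L[Leaf] = Leaf + merge(L[Top], L[Beta], L[Delta], [Top Beta Delta])
  take Top:  [Top Inner Mixin1 Mixin2 object] + [Beta Inner Mixin1 Mixin2 object] + [Delta Mixin2 object] + [Top Beta Delta]
  take Beta:  [Inner Mixin1 Mixin2 object] + [Beta Inner Mixin1 Mixin2 object] + [Delta Mixin2 object] + [Beta Delta]
  take Inner:  [Inner Mixin1 Mixin2 object] + [Inner Mixin1 Mixin2 object] + [Delta Mixin2 object] + [Delta]
  take Mixin1:  [Mixin1 Mixin2 object] + [Mixin1 Mixin2 object] + [Delta Mixin2 object] + [Delta]
  take Delta:  [Mixin2 object] + [Mixin2 object] + [Delta Mixin2 object] + [Delta]
  take Mixin2:  [Mixin2 object] + [Mixin2 object] + [Mixin2 object]
  take object:  [object] + [object] + [object]
MRO: Leaf Top Beta Inner Mixin1 Delta Mixin2 object
Inner is at position 3; next is Mixin1.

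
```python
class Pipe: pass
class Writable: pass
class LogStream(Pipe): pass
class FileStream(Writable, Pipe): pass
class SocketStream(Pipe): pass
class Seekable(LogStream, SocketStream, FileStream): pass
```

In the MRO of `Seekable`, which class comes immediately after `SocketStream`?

FileStream

L[Seekable] = Seekable + merge(L[LogStream], L[SocketStream], L[FileStream], [LogStream SocketStream FileStream])
  take LogStream:  [LogStream Pipe object] + [SocketStream Pipe object] + [FileStream Writable Pipe object] + [LogStream SocketStream FileStream]
  take SocketStream:  [Pipe object] + [SocketStream Pipe object] + [FileStream Writable Pipe object] + [SocketStream FileStream]
  take FileStream:  [Pipe object] + [Pipe object] + [FileStream Writable Pipe object] + [FileStream]
  take Writable:  [Pipe object] + [Pipe object] + [Writable Pipe object]
  take Pipe:  [Pipe object] + [Pipe object] + [Pipe object]
  take object:  [object] + [object] + [object]
MRO: Seekable LogStream SocketStream FileStream Writable Pipe object
SocketStream is at position 2; next is FileStream.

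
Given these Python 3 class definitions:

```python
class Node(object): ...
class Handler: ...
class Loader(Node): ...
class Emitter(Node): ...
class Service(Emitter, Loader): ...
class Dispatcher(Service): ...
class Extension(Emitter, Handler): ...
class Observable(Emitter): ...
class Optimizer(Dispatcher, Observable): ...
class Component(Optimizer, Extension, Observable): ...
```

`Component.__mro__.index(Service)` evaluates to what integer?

L[Component] = Component + merge(L[Optimizer], L[Extension], L[Observable], [Optimizer Extension Observable])
  take Optimizer:  [Optimizer Dispatcher Service Observable Emitter Loader Node object] + [Extension Emitter Node Handler object] + [Observable Emitter Node object] + [Optimizer Extension Observable]
  take Dispatcher:  [Dispatcher Service Observable Emitter Loader Node object] + [Extension Emitter Node Handler object] + [Observable Emitter Node object] + [Extension Observable]
  take Service:  [Service Observable Emitter Loader Node object] + [Extension Emitter Node Handler object] + [Observable Emitter Node object] + [Extension Observable]
  take Extension:  [Observable Emitter Loader Node object] + [Extension Emitter Node Handler object] + [Observable Emitter Node object] + [Extension Observable]
  take Observable:  [Observable Emitter Loader Node object] + [Emitter Node Handler object] + [Observable Emitter Node object] + [Observable]
  take Emitter:  [Emitter Loader Node object] + [Emitter Node Handler object] + [Emitter Node object]
  take Loader:  [Loader Node object] + [Node Handler object] + [Node object]
  take Node:  [Node object] + [Node Handler object] + [Node object]
  take Handler:  [object] + [Handler object] + [object]
  take object:  [object] + [object] + [object]
MRO: Component Optimizer Dispatcher Service Extension Observable Emitter Loader Node Handler object
Service sits at index 3.

3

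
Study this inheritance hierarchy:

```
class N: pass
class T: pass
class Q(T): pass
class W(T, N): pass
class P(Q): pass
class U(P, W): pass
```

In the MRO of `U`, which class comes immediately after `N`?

object

L[U] = U + merge(L[P], L[W], [P W])
  take P:  [P Q T object] + [W T N object] + [P W]
  take Q:  [Q T object] + [W T N object] + [W]
  take W:  [T object] + [W T N object] + [W]
  take T:  [T object] + [T N object]
  take N:  [object] + [N object]
  take object:  [object] + [object]
MRO: U P Q W T N object
N is at position 5; next is object.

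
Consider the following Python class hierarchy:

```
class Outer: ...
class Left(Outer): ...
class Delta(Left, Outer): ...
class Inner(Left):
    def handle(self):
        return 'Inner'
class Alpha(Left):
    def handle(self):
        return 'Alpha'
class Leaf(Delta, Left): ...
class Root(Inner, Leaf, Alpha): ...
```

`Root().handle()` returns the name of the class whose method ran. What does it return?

L[Root] = Root + merge(L[Inner], L[Leaf], L[Alpha], [Inner Leaf Alpha])
  take Inner:  [Inner Left Outer object] + [Leaf Delta Left Outer object] + [Alpha Left Outer object] + [Inner Leaf Alpha]
  take Leaf:  [Left Outer object] + [Leaf Delta Left Outer object] + [Alpha Left Outer object] + [Leaf Alpha]
  take Delta:  [Left Outer object] + [Delta Left Outer object] + [Alpha Left Outer object] + [Alpha]
  take Alpha:  [Left Outer object] + [Left Outer object] + [Alpha Left Outer object] + [Alpha]
  take Left:  [Left Outer object] + [Left Outer object] + [Left Outer object]
  take Outer:  [Outer object] + [Outer object] + [Outer object]
  take object:  [object] + [object] + [object]
MRO: Root Inner Leaf Delta Alpha Left Outer object
handle is defined in: Alpha, Inner. First along the MRO is Inner.

Inner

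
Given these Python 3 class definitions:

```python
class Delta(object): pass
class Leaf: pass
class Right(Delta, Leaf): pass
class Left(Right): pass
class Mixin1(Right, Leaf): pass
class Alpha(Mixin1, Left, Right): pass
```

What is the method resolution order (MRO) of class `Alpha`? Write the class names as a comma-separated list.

L[Alpha] = Alpha + merge(L[Mixin1], L[Left], L[Right], [Mixin1 Left Right])
  take Mixin1:  [Mixin1 Right Delta Leaf object] + [Left Right Delta Leaf object] + [Right Delta Leaf object] + [Mixin1 Left Right]
  take Left:  [Right Delta Leaf object] + [Left Right Delta Leaf object] + [Right Delta Leaf object] + [Left Right]
  take Right:  [Right Delta Leaf object] + [Right Delta Leaf object] + [Right Delta Leaf object] + [Right]
  take Delta:  [Delta Leaf object] + [Delta Leaf object] + [Delta Leaf object]
  take Leaf:  [Leaf object] + [Leaf object] + [Leaf object]
  take object:  [object] + [object] + [object]

Alpha, Mixin1, Left, Right, Delta, Leaf, object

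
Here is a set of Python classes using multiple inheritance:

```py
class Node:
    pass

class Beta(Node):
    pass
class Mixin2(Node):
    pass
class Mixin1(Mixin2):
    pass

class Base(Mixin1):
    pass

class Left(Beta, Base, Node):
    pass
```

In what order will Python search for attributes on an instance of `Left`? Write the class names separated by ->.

Left -> Beta -> Base -> Mixin1 -> Mixin2 -> Node -> object

L[Left] = Left + merge(L[Beta], L[Base], L[Node], [Beta Base Node])
  take Beta:  [Beta Node object] + [Base Mixin1 Mixin2 Node object] + [Node object] + [Beta Base Node]
  take Base:  [Node object] + [Base Mixin1 Mixin2 Node object] + [Node object] + [Base Node]
  take Mixin1:  [Node object] + [Mixin1 Mixin2 Node object] + [Node object] + [Node]
  take Mixin2:  [Node object] + [Mixin2 Node object] + [Node object] + [Node]
  take Node:  [Node object] + [Node object] + [Node object] + [Node]
  take object:  [object] + [object] + [object]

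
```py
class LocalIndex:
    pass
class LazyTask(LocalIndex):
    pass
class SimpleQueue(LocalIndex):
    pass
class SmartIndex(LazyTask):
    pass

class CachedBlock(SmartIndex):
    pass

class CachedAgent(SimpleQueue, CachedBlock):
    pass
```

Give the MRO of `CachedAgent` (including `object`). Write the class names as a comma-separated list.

L[CachedAgent] = CachedAgent + merge(L[SimpleQueue], L[CachedBlock], [SimpleQueue CachedBlock])
  take SimpleQueue:  [SimpleQueue LocalIndex object] + [CachedBlock SmartIndex LazyTask LocalIndex object] + [SimpleQueue CachedBlock]
  take CachedBlock:  [LocalIndex object] + [CachedBlock SmartIndex LazyTask LocalIndex object] + [CachedBlock]
  take SmartIndex:  [LocalIndex object] + [SmartIndex LazyTask LocalIndex object]
  take LazyTask:  [LocalIndex object] + [LazyTask LocalIndex object]
  take LocalIndex:  [LocalIndex object] + [LocalIndex object]
  take object:  [object] + [object]

CachedAgent, SimpleQueue, CachedBlock, SmartIndex, LazyTask, LocalIndex, object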